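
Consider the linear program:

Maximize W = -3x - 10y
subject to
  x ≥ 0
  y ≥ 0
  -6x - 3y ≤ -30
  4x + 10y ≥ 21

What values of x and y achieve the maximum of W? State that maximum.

x = 21/4, y = 0, maximum W = -63/4

The feasible region is unbounded (it extends along (0, 1), (1, 0)), but W strictly decreases along every unbounded feasible direction, so there is no improving ray and the maximum is attained at a vertex.

At the optimal vertex, y = 0 and 4x + 10y = 21.
Solving simultaneously gives x = 21/4, y = 0.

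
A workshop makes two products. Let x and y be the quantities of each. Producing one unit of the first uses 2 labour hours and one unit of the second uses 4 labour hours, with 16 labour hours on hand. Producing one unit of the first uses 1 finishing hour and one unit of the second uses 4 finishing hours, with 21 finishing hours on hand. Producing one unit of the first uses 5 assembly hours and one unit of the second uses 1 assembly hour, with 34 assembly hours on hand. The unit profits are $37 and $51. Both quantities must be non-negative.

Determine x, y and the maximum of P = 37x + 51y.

x = 20/3, y = 2/3, maximum P = 842/3

Corner points and P = 37x + 51y:
  (0, 0) → P = 0
  (0, 4) → P = 204
  (34/5, 0) → P = 1258/5
  (20/3, 2/3) → P = 842/3

At the optimal vertex, 2x + 4y = 16 and 5x + y = 34.
Solving simultaneously gives x = 20/3, y = 2/3.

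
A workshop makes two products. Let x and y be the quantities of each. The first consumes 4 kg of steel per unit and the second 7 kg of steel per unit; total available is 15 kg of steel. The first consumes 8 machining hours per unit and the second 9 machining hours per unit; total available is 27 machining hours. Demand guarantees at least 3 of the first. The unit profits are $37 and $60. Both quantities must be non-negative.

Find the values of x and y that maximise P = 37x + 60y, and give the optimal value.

x = 3, y = 1/3, maximum P = 131

Extreme points and P = 37x + 60y:
  (27/8, 0) → P = 999/8
  (3, 0) → P = 111
  (3, 1/3) → P = 131

The optimum lies where 8x + 9y = 27 and x = 3.
Solving simultaneously gives x = 3, y = 1/3.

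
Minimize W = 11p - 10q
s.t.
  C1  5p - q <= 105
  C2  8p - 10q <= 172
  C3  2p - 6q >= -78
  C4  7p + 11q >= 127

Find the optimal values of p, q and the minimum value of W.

Feasible corners and W = 11p - 10q:
  (439/21, -10/21) → W = 1643/7
  (177/7, 150/7) → W = 447/7
  (1581/79, -94/79) → W = 18331/79
  (-3/2, 25/2) → W = -283/2

At the optimal vertex, 2p - 6q = -78 and 7p + 11q = 127.
Solving simultaneously gives p = -3/2, q = 25/2.

p = -3/2, q = 25/2, minimum W = -283/2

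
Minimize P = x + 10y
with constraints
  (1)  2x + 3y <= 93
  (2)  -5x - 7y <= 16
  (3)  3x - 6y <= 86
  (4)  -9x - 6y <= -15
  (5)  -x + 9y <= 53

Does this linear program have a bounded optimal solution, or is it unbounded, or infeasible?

bounded optimum

Corner points and P = x + 10y:
  (272/7, 107/21) → P = 1886/21
  (226/7, 199/21) → P = 2668/21
  (506/51, -478/51) → P = -4274/51
  (67/11, -73/11) → P = -663/11
  (-61/29, 164/29) → P = 1579/29
The feasible region has finitely many vertices and no improving ray; the minimum is -4274/51 at (506/51, -478/51).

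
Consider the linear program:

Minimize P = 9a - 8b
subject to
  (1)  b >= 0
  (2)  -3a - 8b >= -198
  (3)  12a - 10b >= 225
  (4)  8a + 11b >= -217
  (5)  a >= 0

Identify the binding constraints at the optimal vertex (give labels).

Corner points and P = 9a - 8b:
  (66, 0) → P = 594
  (75/4, 0) → P = 675/4
  (30, 27/2) → P = 162

The minimum is at (30, 27/2). Substituting into each constraint, equality holds for (2) and (3); the remaining constraints have slack.

(2) and (3)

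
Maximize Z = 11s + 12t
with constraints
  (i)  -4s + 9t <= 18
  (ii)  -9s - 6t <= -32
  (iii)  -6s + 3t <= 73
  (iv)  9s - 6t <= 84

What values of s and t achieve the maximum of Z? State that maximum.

s = 288/19, t = 166/19, maximum Z = 5160/19

Corner points and Z = 11s + 12t:
  (12/7, 58/21) → Z = 52
  (288/19, 166/19) → Z = 5160/19
  (58/9, -13/3) → Z = 170/9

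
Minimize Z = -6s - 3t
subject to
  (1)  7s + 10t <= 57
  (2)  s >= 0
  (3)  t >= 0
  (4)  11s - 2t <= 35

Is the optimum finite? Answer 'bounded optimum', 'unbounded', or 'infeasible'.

Feasible corners and Z = -6s - 3t:
  (0, 57/10) → Z = -171/10
  (116/31, 191/62) → Z = -1965/62
  (0, 0) → Z = 0
  (35/11, 0) → Z = -210/11
The feasible region has finitely many vertices and no improving ray; the minimum is -1965/62 at (116/31, 191/62).

bounded optimum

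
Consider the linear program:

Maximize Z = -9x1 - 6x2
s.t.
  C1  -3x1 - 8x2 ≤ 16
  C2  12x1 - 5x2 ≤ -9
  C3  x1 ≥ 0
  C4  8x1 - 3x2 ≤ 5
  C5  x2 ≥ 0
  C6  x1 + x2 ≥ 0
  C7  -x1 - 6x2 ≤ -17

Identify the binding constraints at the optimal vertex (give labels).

Corner points and Z = -9x1 - 6x2:
  (13, 33) → Z = -315
  (31/77, 213/77) → Z = -1557/77
  (0, 17/6) → Z = -17
The feasible region is unbounded (it extends along (0, 1), (3, 8)), but Z strictly decreases along every unbounded feasible direction, so there is no improving ray and the maximum is attained at a vertex.

The maximum is at (0, 17/6). Substituting into each constraint, equality holds for C3 and C7; the remaining constraints have slack.

C3 and C7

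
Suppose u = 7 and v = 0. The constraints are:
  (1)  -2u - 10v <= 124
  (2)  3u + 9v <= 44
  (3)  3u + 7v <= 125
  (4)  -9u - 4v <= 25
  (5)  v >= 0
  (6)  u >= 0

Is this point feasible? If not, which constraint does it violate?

feasible

(1): -14 ≤ 124 ✓
(2): 21 ≤ 44 ✓
(3): 21 ≤ 125 ✓
(4): -63 ≤ 25 ✓
(5): 0 ≥ 0 ✓
(6): 7 ≥ 0 ✓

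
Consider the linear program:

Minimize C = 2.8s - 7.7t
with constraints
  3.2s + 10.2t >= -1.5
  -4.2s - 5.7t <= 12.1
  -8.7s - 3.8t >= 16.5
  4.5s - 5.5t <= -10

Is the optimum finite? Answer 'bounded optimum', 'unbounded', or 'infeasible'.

From the feasible point (-3829/820, 1621/1230), moving in the direction (-3.8, 8.7) keeps every constraint satisfied while C decreases without bound.

unbounded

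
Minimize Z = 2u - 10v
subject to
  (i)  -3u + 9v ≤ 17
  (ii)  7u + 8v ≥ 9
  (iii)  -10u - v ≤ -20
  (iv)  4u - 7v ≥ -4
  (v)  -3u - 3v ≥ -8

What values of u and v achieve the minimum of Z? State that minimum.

u = 52/27, v = 20/27, minimum Z = -32/9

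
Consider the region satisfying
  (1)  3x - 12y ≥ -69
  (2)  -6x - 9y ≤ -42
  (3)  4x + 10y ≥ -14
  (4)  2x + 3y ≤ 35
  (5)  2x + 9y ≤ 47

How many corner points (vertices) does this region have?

Intersecting each pair of boundary lines and keeping only the points that satisfy every inequality leaves:
  (-13/11, 60/11)
  (-19/17, 93/17)
  (91/4, -21/2)
  (49, -21)
  (29/2, 2)

5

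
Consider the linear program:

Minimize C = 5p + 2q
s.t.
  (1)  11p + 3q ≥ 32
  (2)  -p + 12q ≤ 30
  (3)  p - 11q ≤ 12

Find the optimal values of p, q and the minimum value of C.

p = 97/31, q = -25/31, minimum C = 435/31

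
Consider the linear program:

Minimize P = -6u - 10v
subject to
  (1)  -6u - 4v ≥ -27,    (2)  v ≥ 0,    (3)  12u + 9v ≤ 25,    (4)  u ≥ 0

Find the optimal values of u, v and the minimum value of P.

Corner points and P = -6u - 10v:
  (25/12, 0) → P = -25/2
  (0, 0) → P = 0
  (0, 25/9) → P = -250/9

At the optimal vertex, 12u + 9v = 25 and u = 0.
Solving simultaneously gives u = 0, v = 25/9.

u = 0, v = 25/9, minimum P = -250/9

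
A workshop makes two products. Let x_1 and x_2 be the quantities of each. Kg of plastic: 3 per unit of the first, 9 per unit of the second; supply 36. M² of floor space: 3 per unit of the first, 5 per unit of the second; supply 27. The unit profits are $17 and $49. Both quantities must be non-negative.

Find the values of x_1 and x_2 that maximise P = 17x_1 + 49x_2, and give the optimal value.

Vertices and P = 17x_1 + 49x_2:
  (0, 0) → P = 0
  (0, 4) → P = 196
  (9, 0) → P = 153
  (21/4, 9/4) → P = 399/2

x_1 = 21/4, x_2 = 9/4, maximum P = 399/2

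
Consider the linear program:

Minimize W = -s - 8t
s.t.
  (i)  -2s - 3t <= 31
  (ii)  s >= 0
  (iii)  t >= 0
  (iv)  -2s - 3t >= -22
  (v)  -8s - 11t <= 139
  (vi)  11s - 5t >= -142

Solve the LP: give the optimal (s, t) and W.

s = 0, t = 22/3, minimum W = -176/3

Feasible corners and W = -s - 8t:
  (0, 0) → W = 0
  (0, 22/3) → W = -176/3
  (11, 0) → W = -11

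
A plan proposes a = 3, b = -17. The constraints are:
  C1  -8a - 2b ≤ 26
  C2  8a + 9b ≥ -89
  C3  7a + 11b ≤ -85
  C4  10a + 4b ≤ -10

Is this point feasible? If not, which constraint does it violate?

not feasible — violates C2

Constraint C2: 8a + 9b = -129, which is not ≥ -89. All other constraints are satisfied.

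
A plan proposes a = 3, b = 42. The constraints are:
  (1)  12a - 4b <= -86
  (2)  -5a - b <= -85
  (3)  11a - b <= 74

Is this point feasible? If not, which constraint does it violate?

not feasible — violates (2)

Constraint (2): -5a - b = -57, which is not ≤ -85. All other constraints are satisfied.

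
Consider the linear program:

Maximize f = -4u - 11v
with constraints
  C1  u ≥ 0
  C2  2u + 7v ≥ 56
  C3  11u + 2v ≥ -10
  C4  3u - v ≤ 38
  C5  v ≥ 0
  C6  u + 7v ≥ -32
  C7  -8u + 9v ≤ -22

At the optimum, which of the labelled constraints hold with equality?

Extreme points and f = -4u - 11v:
  (14, 4) → f = -100
  (329/37, 202/37) → f = -3538/37
  (320/19, 238/19) → f = -3898/19

The maximum is at (329/37, 202/37). Substituting into each constraint, equality holds for C2 and C7; the remaining constraints have slack.

C2 and C7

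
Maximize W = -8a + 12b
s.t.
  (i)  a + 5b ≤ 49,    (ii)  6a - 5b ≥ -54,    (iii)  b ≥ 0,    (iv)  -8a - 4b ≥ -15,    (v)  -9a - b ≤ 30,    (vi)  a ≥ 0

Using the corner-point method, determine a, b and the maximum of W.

Vertices and W = -8a + 12b:
  (15/8, 0) → W = -15
  (0, 0) → W = 0
  (0, 15/4) → W = 45

At the optimal vertex, -8a - 4b = -15 and a = 0.
Solving simultaneously gives a = 0, b = 15/4.

a = 0, b = 15/4, maximum W = 45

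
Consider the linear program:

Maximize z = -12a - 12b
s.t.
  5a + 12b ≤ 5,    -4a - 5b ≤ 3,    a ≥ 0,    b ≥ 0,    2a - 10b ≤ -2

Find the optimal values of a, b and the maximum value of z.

Corner points and z = -12a - 12b:
  (0, 5/12) → z = -5
  (13/37, 10/37) → z = -276/37
  (0, 1/5) → z = -12/5

a = 0, b = 1/5, maximum z = -12/5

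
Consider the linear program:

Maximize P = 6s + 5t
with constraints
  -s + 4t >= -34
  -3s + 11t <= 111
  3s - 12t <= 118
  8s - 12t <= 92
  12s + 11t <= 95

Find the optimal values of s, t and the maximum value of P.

s = 269/29, t = -43/29, maximum P = 1399/29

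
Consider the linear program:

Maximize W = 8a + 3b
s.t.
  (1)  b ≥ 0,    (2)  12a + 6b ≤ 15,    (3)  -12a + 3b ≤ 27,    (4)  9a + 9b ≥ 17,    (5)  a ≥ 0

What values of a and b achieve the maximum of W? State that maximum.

a = 11/18, b = 23/18, maximum W = 157/18

Feasible corners and W = 8a + 3b:
  (11/18, 23/18) → W = 157/18
  (0, 5/2) → W = 15/2
  (0, 17/9) → W = 17/3

At the optimal vertex, 12a + 6b = 15 and 9a + 9b = 17.
Solving simultaneously gives a = 11/18, b = 23/18.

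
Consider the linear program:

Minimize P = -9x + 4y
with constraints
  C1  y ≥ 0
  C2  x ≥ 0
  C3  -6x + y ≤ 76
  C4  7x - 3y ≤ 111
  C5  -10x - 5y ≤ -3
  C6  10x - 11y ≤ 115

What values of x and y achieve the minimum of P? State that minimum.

The feasible region is unbounded (it extends along (3, 7), (1, 6)), but P strictly increases along every unbounded feasible direction, so there is no improving ray and the minimum is attained at a vertex.

The binding constraints are 7x - 3y = 111 and 10x - 11y = 115.
Solving simultaneously gives x = 876/47, y = 305/47.

x = 876/47, y = 305/47, minimum P = -6664/47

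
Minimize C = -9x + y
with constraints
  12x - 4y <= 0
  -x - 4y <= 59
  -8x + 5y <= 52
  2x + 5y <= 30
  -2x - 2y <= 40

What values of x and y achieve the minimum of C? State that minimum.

Corner points and C = -9x + y:
  (-59/13, -177/13) → C = 354/13
  (30/17, 90/17) → C = -180/17
  (-7, -13) → C = 50
  (-11/5, 172/25) → C = 667/25
  (-152/13, -108/13) → C = 1260/13

x = 30/17, y = 90/17, minimum C = -180/17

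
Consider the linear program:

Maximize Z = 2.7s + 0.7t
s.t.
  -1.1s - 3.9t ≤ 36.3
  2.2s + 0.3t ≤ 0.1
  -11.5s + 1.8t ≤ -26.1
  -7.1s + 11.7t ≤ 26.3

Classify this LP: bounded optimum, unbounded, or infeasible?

Vertices and Z = 2.7s + 0.7t:
  (376/275, -727/75) → Z = -25523/8250
  (1215/1561, -14872/1561) → Z = -71299/15610
  (267/247, -5627/741) → Z = -8881/3705
The feasible region has finitely many vertices and no improving ray; the maximum is -8881/3705 at (267/247, -5627/741).

bounded optimum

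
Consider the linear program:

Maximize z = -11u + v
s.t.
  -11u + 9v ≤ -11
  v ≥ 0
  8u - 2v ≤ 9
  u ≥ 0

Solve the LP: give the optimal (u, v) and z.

u = 1, v = 0, maximum z = -11

Vertices and z = -11u + v:
  (1, 0) → z = -11
  (59/50, 11/50) → z = -319/25
  (9/8, 0) → z = -99/8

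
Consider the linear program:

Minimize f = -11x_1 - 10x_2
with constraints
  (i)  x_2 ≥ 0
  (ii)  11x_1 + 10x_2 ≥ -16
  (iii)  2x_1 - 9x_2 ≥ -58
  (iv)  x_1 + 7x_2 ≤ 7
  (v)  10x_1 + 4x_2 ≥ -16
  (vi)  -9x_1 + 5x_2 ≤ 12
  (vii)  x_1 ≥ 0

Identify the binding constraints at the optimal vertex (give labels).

Extreme points and f = -11x_1 - 10x_2:
  (7, 0) → f = -77
  (0, 0) → f = 0
  (0, 1) → f = -10

The minimum is at (7, 0). Substituting into each constraint, equality holds for (i) and (iv); the remaining constraints have slack.

(i) and (iv)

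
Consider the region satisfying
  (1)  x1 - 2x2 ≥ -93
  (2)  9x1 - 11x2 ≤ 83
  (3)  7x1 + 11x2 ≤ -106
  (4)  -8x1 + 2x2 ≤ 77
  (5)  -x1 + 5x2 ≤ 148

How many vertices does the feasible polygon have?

3

Pairwise boundary intersections that survive every other constraint:
  (-23/16, -1535/176)
  (-1013/70, -1357/70)
  (-353/34, -103/34)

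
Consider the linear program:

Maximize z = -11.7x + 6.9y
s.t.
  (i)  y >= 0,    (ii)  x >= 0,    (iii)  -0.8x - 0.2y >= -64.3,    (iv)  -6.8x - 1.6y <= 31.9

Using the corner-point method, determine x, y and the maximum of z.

x = 0, y = 321.5, maximum z = 2218.35

Feasible corners and z = -11.7x + 6.9y:
  (0, 0) → z = 0
  (80.375, 0) → z = -940.3875
  (0, 321.5) → z = 2218.35

The optimum lies where x = 0 and -0.8x - 0.2y = -64.3.
Solving simultaneously gives x = 0, y = 321.5.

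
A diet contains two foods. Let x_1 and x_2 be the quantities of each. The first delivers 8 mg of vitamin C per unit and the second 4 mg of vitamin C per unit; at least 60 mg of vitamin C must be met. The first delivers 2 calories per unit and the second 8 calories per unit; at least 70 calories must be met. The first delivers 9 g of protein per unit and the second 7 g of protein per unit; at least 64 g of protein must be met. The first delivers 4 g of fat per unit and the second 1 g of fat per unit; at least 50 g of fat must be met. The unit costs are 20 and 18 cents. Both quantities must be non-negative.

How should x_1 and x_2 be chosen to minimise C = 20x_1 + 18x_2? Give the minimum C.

Vertices and C = 20x_1 + 18x_2:
  (0, 50) → C = 900
  (35, 0) → C = 700
  (11, 6) → C = 328
The feasible region is unbounded (it extends along (0, 1), (1, 0)), but C strictly increases along every unbounded feasible direction, so there is no improving ray and the minimum is attained at a vertex.

At the optimal vertex, 2x_1 + 8x_2 = 70 and 4x_1 + x_2 = 50.
Solving simultaneously gives x_1 = 11, x_2 = 6.

x_1 = 11, x_2 = 6, minimum C = 328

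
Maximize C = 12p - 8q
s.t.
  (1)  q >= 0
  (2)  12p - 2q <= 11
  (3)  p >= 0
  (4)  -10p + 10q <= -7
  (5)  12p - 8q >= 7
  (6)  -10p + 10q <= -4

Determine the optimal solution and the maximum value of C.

Extreme points and C = 12p - 8q:
  (11/12, 0) → C = 11
  (7/10, 0) → C = 42/5
  (24/25, 13/50) → C = 236/25

p = 11/12, q = 0, maximum C = 11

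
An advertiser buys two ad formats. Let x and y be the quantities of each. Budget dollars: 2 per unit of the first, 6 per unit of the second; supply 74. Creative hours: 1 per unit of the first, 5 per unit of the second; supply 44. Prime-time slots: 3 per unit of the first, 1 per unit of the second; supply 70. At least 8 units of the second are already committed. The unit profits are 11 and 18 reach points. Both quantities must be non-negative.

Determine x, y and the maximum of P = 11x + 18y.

At the optimal vertex, x + 5y = 44 and y = 8.
Solving simultaneously gives x = 4, y = 8.

x = 4, y = 8, maximum P = 188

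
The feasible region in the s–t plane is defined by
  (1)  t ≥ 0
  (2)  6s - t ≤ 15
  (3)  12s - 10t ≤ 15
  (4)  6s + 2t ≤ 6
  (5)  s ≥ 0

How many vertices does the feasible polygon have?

The feasible vertices (each the meet of two boundaries and inside every other half-plane) are:
  (1, 0)
  (0, 0)
  (0, 3)

3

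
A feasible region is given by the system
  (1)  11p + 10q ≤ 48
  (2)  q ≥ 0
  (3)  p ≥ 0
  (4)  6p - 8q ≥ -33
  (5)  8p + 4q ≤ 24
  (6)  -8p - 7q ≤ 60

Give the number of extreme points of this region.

5

Intersecting each pair of boundary lines and keeping only the points that satisfy every inequality leaves:
  (27/74, 651/148)
  (4/3, 10/3)
  (0, 0)
  (3, 0)
  (0, 33/8)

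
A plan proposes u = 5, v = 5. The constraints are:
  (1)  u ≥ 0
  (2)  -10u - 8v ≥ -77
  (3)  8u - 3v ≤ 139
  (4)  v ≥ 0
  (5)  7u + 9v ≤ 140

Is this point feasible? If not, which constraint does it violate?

not feasible — violates (2)

Constraint (2): -10u - 8v = -90, which is not ≥ -77. All other constraints are satisfied.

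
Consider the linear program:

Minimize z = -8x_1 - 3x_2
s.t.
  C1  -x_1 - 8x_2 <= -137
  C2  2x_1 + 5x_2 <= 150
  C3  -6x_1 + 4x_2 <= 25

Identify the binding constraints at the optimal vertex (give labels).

Vertices and z = -8x_1 - 3x_2:
  (515/11, 124/11) → z = -4492/11
  (87/13, 847/52) → z = -5325/52
  (25/2, 25) → z = -175

The minimum is at (515/11, 124/11). Substituting into each constraint, equality holds for C1 and C2; the remaining constraints have slack.

C1 and C2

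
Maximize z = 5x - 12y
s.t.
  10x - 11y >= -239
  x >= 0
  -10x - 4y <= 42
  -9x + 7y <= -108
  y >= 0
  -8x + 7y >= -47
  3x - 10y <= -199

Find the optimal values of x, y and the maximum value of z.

Corner points and z = 5x - 12y:
  (2861/29, 3231/29) → z = -24467/29
  (365/3, 397/3) → z = -2939/3
  (61, 63) → z = -451

x = 61, y = 63, maximum z = -451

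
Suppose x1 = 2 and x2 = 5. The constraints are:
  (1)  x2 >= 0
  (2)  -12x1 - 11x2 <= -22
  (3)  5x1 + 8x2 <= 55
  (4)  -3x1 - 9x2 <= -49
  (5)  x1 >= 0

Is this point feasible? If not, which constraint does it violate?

feasible

(1): 5 ≥ 0 ✓
(2): -79 ≤ -22 ✓
(3): 50 ≤ 55 ✓
(4): -51 ≤ -49 ✓
(5): 2 ≥ 0 ✓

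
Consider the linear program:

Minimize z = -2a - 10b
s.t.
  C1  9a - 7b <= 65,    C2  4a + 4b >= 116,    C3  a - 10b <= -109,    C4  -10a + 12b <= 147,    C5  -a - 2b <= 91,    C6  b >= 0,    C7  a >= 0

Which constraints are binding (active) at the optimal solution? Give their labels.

C1 and C4

Corner points and z = -2a - 10b:
  (1413/83, 1046/83) → z = -13286/83
  (1809/38, 1973/38) → z = -11674/19
  (181/11, 138/11) → z = -1742/11
  (201/22, 437/22) → z = -2386/11

The minimum is at (1809/38, 1973/38). Substituting into each constraint, equality holds for C1 and C4; the remaining constraints have slack.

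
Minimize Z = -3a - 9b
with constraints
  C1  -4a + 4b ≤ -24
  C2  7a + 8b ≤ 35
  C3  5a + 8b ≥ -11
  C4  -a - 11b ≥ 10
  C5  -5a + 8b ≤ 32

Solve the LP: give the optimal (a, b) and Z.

a = 155/23, b = -35/23, minimum Z = -150/23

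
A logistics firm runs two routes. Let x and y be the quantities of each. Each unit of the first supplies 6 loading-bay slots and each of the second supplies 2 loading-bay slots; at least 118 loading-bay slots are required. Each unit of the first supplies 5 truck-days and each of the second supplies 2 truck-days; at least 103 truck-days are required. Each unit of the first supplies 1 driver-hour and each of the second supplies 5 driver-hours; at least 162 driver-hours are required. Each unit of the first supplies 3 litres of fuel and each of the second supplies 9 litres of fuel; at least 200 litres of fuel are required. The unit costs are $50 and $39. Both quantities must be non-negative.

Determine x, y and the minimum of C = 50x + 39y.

x = 19/2, y = 61/2, minimum C = 3329/2

The feasible region is unbounded (it extends along (0, 1), (1, 0)), but C strictly increases along every unbounded feasible direction, so there is no improving ray and the minimum is attained at a vertex.

The optimum lies where 6x + 2y = 118 and x + 5y = 162.
Solving simultaneously gives x = 19/2, y = 61/2.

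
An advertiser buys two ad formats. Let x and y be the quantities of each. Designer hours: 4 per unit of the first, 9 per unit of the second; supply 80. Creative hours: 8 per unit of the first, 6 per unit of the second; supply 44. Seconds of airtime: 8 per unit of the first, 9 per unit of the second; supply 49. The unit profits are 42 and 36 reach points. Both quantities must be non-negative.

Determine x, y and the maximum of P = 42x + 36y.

x = 17/4, y = 5/3, maximum P = 477/2

Extreme points and P = 42x + 36y:
  (0, 0) → P = 0
  (0, 49/9) → P = 196
  (11/2, 0) → P = 231
  (17/4, 5/3) → P = 477/2

The binding constraints are 8x + 6y = 44 and 8x + 9y = 49.
Solving simultaneously gives x = 17/4, y = 5/3.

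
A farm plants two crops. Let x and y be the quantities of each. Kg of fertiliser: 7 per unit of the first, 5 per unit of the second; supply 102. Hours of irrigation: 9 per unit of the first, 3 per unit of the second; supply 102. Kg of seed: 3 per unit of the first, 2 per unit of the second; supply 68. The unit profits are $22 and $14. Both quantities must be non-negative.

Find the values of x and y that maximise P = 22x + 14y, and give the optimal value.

x = 17/2, y = 17/2, maximum P = 306

Extreme points and P = 22x + 14y:
  (0, 0) → P = 0
  (0, 102/5) → P = 1428/5
  (34/3, 0) → P = 748/3
  (17/2, 17/2) → P = 306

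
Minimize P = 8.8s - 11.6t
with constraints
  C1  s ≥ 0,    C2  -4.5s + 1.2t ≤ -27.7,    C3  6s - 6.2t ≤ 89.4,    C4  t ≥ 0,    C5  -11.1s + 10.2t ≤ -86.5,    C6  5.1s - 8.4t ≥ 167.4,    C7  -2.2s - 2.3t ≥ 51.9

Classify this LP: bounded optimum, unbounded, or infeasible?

infeasible

The boundaries 5.1s - 8.4t = 167.4 and -2.2s - 2.3t = 51.9 meet at (-1698/1007, -21099/1007), but that point violates s ≥ 0. Every candidate vertex is excluded by some other constraint, so the feasible region is empty.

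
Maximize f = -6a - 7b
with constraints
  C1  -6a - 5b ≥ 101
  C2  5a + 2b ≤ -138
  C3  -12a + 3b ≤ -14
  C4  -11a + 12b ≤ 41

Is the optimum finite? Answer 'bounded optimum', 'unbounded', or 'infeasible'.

unbounded

From the feasible point (-386/39, -1726/39), moving in the direction (-3, -12) keeps every constraint satisfied while f increases without bound.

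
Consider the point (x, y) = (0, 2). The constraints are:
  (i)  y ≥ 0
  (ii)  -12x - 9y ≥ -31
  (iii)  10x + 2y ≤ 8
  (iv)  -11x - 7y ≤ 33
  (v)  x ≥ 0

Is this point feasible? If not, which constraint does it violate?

(i): 2 ≥ 0 ✓
(ii): -18 ≥ -31 ✓
(iii): 4 ≤ 8 ✓
(iv): -14 ≤ 33 ✓
(v): 0 ≥ 0 ✓

feasible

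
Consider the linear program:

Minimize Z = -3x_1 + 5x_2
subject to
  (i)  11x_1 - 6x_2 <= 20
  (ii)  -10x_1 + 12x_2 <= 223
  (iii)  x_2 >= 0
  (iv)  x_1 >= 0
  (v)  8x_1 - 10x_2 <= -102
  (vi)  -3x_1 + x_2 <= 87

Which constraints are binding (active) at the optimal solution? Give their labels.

Feasible corners and Z = -3x_1 + 5x_2:
  (263/12, 2653/72) → Z = 8531/72
  (406/31, 641/31) → Z = 1987/31
  (0, 223/12) → Z = 1115/12
  (0, 51/5) → Z = 51

The minimum is at (0, 51/5). Substituting into each constraint, equality holds for (iv) and (v); the remaining constraints have slack.

(iv) and (v)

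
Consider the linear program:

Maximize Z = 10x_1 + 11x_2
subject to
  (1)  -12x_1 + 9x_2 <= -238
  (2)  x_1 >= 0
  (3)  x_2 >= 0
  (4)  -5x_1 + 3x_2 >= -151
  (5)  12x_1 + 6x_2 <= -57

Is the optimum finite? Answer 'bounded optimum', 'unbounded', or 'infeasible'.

infeasible

The boundaries -12x_1 + 9x_2 = -238 and x_1 = 0 meet at (0, -238/9), but that point violates x_2 ≥ 0. Every candidate vertex is excluded by some other constraint, so the feasible region is empty.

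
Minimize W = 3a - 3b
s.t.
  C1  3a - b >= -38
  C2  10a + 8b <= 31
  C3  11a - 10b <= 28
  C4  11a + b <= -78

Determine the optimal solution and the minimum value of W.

a = -58/7, b = 92/7, minimum W = -450/7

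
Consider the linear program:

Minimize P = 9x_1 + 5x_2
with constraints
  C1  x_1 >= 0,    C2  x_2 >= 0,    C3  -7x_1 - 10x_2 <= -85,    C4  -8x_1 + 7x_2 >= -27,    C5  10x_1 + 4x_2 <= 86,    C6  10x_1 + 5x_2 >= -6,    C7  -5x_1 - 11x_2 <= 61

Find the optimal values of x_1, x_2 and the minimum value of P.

Vertices and P = 9x_1 + 5x_2:
  (0, 17/2) → P = 85/2
  (0, 43/2) → P = 215/2
  (865/129, 491/129) → P = 10240/129
  (355/51, 209/51) → P = 4240/51

At the optimal vertex, x_1 = 0 and -7x_1 - 10x_2 = -85.
Solving simultaneously gives x_1 = 0, x_2 = 17/2.

x_1 = 0, x_2 = 17/2, minimum P = 85/2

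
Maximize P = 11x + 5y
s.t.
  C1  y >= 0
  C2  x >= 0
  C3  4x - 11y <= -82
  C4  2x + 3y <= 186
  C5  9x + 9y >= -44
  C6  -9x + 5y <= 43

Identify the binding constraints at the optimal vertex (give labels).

Vertices and P = 11x + 5y:
  (0, 82/11) → P = 410/11
  (0, 43/5) → P = 43
  (900/17, 454/17) → P = 12170/17
  (801/37, 1760/37) → P = 17611/37

The maximum is at (900/17, 454/17). Substituting into each constraint, equality holds for C3 and C4; the remaining constraints have slack.

C3 and C4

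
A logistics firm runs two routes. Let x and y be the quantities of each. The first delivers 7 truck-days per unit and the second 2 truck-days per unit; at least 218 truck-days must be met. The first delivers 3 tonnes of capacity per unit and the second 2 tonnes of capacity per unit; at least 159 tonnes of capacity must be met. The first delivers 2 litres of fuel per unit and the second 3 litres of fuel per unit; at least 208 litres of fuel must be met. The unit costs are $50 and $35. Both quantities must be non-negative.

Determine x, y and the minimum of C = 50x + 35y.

x = 14, y = 60, minimum C = 2800

The feasible region is unbounded (it extends along (0, 1), (1, 0)), but C strictly increases along every unbounded feasible direction, so there is no improving ray and the minimum is attained at a vertex.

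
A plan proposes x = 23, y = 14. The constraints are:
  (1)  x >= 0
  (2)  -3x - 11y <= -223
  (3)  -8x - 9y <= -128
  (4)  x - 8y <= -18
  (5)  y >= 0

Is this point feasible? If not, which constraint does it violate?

feasible

(1): 23 ≥ 0 ✓
(2): -223 ≤ -223 ✓
(3): -310 ≤ -128 ✓
(4): -89 ≤ -18 ✓
(5): 14 ≥ 0 ✓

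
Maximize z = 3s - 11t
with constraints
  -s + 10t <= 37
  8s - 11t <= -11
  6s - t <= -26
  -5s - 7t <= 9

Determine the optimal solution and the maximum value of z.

The binding constraints are 6s - t = -26 and -5s - 7t = 9.
Solving simultaneously gives s = -191/47, t = 76/47.

s = -191/47, t = 76/47, maximum z = -1409/47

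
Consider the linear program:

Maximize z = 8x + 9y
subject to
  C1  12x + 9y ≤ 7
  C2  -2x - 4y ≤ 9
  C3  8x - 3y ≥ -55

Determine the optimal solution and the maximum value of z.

x = -79/18, y = 179/27, maximum z = 221/9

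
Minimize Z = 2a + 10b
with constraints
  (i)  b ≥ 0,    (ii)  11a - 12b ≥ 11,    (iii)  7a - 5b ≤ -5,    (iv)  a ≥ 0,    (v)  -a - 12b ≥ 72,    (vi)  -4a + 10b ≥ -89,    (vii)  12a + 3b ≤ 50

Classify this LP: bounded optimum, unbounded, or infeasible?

The boundaries -4a + 10b = -89 and 12a + 3b = 50 meet at (767/132, -217/33), but that point violates b ≥ 0. Every candidate vertex is excluded by some other constraint, so the feasible region is empty.

infeasible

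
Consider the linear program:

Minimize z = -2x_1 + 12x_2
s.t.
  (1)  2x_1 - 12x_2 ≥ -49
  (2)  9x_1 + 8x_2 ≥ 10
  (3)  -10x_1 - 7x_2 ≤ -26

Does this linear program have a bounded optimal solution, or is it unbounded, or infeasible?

From the feasible point (-31/134, 271/67), moving in the direction (8, -9) keeps every constraint satisfied while z decreases without bound.

unbounded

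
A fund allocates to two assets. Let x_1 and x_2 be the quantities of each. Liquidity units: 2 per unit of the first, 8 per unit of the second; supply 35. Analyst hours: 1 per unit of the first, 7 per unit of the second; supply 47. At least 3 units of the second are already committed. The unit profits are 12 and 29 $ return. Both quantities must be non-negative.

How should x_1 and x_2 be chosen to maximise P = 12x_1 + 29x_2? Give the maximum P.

x_1 = 11/2, x_2 = 3, maximum P = 153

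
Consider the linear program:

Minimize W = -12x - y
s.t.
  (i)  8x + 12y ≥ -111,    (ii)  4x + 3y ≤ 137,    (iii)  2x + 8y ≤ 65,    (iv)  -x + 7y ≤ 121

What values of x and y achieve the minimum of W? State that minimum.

Corner points and W = -12x - y:
  (659/8, -385/6) → W = -2773/3
  (-2229/68, 857/68) → W = 1523/4
  (901/26, -7/13) → W = -5399/13
  (-513/22, 307/22) → W = 5849/22

x = 659/8, y = -385/6, minimum W = -2773/3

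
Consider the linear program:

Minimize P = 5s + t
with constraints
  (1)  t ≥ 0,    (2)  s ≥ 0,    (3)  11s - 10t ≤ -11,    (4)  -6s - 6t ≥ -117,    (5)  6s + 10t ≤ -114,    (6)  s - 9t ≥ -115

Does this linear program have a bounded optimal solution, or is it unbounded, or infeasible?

The boundaries t = 0 and 6s + 10t = -114 meet at (-19, 0), but that point violates s ≥ 0. Every candidate vertex is excluded by some other constraint, so the feasible region is empty.

infeasible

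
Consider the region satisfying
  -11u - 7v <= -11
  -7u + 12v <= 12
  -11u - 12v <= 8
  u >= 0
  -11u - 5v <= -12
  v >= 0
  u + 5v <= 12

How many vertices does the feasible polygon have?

Of the 21 pairwise boundary intersections, those satisfying every inequality are:
  (84/167, 216/167)
  (84/47, 96/47)
  (12/11, 0)
  (12, 0)

4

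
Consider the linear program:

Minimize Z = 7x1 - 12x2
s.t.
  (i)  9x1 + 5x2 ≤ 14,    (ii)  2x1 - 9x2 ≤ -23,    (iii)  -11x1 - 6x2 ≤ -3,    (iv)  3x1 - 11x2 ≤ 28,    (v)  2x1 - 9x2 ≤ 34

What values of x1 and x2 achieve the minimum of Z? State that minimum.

Feasible corners and Z = 7x1 - 12x2:
  (11/91, 235/91) → Z = -211/7
  (-69, 127) → Z = -2007
  (-1, 7/3) → Z = -35

The optimum lies where 9x1 + 5x2 = 14 and -11x1 - 6x2 = -3.
Solving simultaneously gives x1 = -69, x2 = 127.

x1 = -69, x2 = 127, minimum Z = -2007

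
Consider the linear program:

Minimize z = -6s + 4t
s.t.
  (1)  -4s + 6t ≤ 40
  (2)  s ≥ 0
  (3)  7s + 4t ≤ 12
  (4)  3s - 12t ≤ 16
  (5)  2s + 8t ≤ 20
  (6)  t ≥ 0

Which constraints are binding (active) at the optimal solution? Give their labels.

(3) and (6)

Vertices and z = -6s + 4t:
  (0, 5/2) → z = 10
  (0, 0) → z = 0
  (1/3, 29/12) → z = 23/3
  (12/7, 0) → z = -72/7

The minimum is at (12/7, 0). Substituting into each constraint, equality holds for (3) and (6); the remaining constraints have slack.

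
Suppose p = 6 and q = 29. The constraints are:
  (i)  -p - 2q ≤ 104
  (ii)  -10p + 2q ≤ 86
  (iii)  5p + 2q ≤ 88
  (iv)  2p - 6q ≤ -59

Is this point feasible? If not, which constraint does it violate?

feasible

(i): -64 ≤ 104 ✓
(ii): -2 ≤ 86 ✓
(iii): 88 ≤ 88 ✓
(iv): -162 ≤ -59 ✓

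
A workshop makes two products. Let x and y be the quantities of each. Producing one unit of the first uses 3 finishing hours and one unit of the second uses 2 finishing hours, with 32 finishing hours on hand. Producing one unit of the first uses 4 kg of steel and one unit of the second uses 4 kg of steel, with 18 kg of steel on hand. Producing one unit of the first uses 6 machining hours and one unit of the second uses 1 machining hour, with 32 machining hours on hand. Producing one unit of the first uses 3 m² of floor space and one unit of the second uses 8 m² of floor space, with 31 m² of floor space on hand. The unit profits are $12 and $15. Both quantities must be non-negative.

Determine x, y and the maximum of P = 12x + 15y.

x = 1, y = 7/2, maximum P = 129/2

Feasible corners and P = 12x + 15y:
  (0, 0) → P = 0
  (0, 31/8) → P = 465/8
  (9/2, 0) → P = 54
  (1, 7/2) → P = 129/2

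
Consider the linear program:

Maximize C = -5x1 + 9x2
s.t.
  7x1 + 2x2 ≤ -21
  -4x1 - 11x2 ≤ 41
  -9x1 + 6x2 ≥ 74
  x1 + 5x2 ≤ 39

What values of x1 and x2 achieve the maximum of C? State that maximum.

x1 = -634/9, x2 = 197/9, maximum C = 4943/9

Feasible corners and C = -5x1 + 9x2:
  (-137/30, 329/60) → C = 4331/60
  (-61/11, 98/11) → C = 1187/11
  (-1060/123, -73/123) → C = 4643/123
  (-634/9, 197/9) → C = 4943/9

At the optimal vertex, -4x1 - 11x2 = 41 and x1 + 5x2 = 39.
Solving simultaneously gives x1 = -634/9, x2 = 197/9.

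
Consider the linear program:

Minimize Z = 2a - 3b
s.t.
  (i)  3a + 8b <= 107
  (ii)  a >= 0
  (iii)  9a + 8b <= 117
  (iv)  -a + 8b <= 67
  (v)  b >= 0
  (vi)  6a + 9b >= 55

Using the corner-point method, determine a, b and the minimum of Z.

a = 0, b = 67/8, minimum Z = -201/8

Feasible corners and Z = 2a - 3b:
  (0, 67/8) → Z = -201/8
  (0, 55/9) → Z = -55/3
  (5, 9) → Z = -17
  (13, 0) → Z = 26
  (55/6, 0) → Z = 55/3

At the optimal vertex, a = 0 and -a + 8b = 67.
Solving simultaneously gives a = 0, b = 67/8.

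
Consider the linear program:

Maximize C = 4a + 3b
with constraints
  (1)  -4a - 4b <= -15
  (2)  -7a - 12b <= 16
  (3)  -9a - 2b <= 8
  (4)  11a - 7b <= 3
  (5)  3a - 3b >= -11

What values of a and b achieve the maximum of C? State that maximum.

a = 43/6, b = 65/6, maximum C = 367/6

Feasible corners and C = 4a + 3b:
  (13/8, 17/8) → C = 103/8
  (1/24, 89/24) → C = 271/24
  (43/6, 65/6) → C = 367/6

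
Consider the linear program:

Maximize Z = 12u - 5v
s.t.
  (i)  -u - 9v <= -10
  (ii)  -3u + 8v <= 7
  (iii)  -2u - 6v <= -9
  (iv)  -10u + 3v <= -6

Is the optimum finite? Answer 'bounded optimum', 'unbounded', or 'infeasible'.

From the feasible point (7/4, 11/12), moving in the direction (8, 3) keeps every constraint satisfied while Z increases without bound.

unbounded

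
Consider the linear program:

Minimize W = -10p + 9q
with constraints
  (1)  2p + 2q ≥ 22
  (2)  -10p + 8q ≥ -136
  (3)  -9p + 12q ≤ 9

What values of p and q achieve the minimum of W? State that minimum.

Extreme points and W = -10p + 9q:
  (112/9, -13/9) → W = -1237/9
  (41/7, 36/7) → W = -86/7
  (71/2, 219/8) → W = -869/8

p = 112/9, q = -13/9, minimum W = -1237/9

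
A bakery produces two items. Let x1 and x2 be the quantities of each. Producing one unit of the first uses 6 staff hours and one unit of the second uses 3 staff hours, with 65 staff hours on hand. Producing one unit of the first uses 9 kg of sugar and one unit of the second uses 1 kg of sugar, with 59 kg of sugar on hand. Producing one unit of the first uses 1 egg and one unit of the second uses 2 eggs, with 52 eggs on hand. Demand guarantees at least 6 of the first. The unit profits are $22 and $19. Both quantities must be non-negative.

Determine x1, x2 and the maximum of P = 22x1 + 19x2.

Feasible corners and P = 22x1 + 19x2:
  (59/9, 0) → P = 1298/9
  (6, 0) → P = 132
  (6, 5) → P = 227

The binding constraints are 9x1 + x2 = 59 and x1 = 6.
Solving simultaneously gives x1 = 6, x2 = 5.

x1 = 6, x2 = 5, maximum P = 227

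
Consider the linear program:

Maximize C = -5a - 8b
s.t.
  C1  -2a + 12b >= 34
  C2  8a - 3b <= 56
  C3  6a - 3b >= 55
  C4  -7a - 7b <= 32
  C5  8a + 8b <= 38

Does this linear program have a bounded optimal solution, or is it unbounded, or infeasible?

infeasible

The boundaries -2a + 12b = 34 and -7a - 7b = 32 meet at (-311/49, 87/49), but that point violates 6a - 3b ≥ 55. Every candidate vertex is excluded by some other constraint, so the feasible region is empty.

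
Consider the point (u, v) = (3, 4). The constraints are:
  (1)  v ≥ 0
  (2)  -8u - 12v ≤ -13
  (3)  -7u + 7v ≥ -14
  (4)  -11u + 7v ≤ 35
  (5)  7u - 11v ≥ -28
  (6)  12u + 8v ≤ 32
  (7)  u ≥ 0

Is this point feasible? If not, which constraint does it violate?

Constraint (6): 12u + 8v = 68, which is not ≤ 32. All other constraints are satisfied.

not feasible — violates (6)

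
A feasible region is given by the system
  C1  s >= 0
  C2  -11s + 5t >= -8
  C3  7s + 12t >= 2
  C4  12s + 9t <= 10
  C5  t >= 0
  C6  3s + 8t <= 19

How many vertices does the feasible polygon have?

Of the 15 pairwise boundary intersections, those satisfying every inequality are:
  (0, 1/6)
  (0, 10/9)
  (122/159, 14/159)
  (8/11, 0)
  (2/7, 0)

5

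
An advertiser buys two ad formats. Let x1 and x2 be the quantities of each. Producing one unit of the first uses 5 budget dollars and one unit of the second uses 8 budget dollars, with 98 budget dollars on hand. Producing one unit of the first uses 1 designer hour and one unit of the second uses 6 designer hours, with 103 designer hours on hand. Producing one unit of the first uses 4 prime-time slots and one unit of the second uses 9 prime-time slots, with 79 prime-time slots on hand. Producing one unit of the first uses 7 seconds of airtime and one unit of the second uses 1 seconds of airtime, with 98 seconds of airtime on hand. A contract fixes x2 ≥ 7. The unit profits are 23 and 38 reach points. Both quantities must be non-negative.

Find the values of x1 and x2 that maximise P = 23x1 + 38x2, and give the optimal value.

Extreme points and P = 23x1 + 38x2:
  (0, 79/9) → P = 3002/9
  (0, 7) → P = 266
  (4, 7) → P = 358

The optimum lies where 4x1 + 9x2 = 79 and x2 = 7.
Solving simultaneously gives x1 = 4, x2 = 7.

x1 = 4, x2 = 7, maximum P = 358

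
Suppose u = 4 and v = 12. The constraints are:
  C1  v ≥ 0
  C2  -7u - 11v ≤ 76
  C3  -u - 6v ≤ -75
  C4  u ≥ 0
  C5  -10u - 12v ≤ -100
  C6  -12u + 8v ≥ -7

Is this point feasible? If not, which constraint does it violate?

feasible

C1: 12 ≥ 0 ✓
C2: -160 ≤ 76 ✓
C3: -76 ≤ -75 ✓
C4: 4 ≥ 0 ✓
C5: -184 ≤ -100 ✓
C6: 48 ≥ -7 ✓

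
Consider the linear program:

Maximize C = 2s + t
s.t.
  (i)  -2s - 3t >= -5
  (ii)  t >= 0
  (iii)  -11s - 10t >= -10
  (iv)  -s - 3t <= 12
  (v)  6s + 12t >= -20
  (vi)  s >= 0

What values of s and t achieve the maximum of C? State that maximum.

s = 10/11, t = 0, maximum C = 20/11

The optimum lies where t = 0 and -11s - 10t = -10.
Solving simultaneously gives s = 10/11, t = 0.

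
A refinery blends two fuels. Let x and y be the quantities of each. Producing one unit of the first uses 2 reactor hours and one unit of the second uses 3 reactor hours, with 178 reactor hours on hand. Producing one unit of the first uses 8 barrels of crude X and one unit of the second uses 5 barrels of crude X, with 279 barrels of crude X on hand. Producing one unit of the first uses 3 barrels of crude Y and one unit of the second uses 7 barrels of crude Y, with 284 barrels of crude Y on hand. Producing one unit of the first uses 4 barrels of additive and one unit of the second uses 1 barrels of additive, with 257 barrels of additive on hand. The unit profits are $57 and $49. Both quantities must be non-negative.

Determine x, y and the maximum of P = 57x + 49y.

Feasible corners and P = 57x + 49y:
  (0, 0) → P = 0
  (0, 284/7) → P = 1988
  (279/8, 0) → P = 15903/8
  (13, 35) → P = 2456

At the optimal vertex, 8x + 5y = 279 and 3x + 7y = 284.
Solving simultaneously gives x = 13, y = 35.

x = 13, y = 35, maximum P = 2456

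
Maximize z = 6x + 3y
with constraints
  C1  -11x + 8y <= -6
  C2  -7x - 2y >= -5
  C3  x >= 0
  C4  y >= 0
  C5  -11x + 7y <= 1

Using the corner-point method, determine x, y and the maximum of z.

Corner points and z = 6x + 3y:
  (2/3, 1/6) → z = 9/2
  (6/11, 0) → z = 36/11
  (5/7, 0) → z = 30/7

The optimum lies where -11x + 8y = -6 and -7x - 2y = -5.
Solving simultaneously gives x = 2/3, y = 1/6.

x = 2/3, y = 1/6, maximum z = 9/2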